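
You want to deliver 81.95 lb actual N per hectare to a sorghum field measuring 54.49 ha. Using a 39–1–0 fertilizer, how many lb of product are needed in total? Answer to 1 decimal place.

11449.9 lb

Product per hectare = 81.95 / 39% = 210.128 lb.
Total product = 210.128 × 54.49 = 11449.89 lb.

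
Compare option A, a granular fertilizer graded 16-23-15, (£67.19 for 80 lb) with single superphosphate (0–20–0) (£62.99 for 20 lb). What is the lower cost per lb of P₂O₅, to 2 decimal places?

option A: P₂O₅ per bag = 80 × 23% = 18.4 lb; cost = 67.19 / 18.4 = £3.6516/lb P₂O₅.
single superphosphate: P₂O₅ per bag = 20 × 20% = 4 lb; cost = 62.99 / 4 = £15.7475/lb P₂O₅.
option A is cheaper.

£3.65 per lb P₂O₅ (option A)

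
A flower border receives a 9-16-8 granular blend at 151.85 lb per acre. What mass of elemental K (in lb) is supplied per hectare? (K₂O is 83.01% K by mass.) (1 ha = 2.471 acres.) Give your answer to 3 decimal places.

24.918 lb K per hectare

K₂O per acre = 151.85 × 8% = 12.148 lb.
Elemental K = 12.148 × 0.8301 = 10.0841 lb per acre.
Convert to per hectare: 10.0841 × 2.471 = 24.9177 lb.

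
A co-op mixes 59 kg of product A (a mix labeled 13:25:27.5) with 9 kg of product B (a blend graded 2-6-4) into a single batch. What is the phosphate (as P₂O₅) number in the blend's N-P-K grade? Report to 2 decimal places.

Total mass = 59 + 9 = 68 kg.
P₂O₅ mass = 25%×59 + 6%×9 = 15.29 kg.
% P₂O₅ = 15.29 / 68 = 22.4853%.

22.49% P₂O₅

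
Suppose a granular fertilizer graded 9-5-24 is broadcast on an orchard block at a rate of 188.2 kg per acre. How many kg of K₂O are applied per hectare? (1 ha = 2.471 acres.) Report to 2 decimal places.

111.61 kg K₂O per hectare

K₂O per acre = 188.2 × 24% = 45.168 kg.
Convert to per hectare: 45.168 × 2.471 = 111.6101 kg.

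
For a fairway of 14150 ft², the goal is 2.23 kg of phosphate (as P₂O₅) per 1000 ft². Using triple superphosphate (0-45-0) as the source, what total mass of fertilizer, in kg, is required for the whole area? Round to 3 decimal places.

70.121 kg

Product per 1000 ft² = 2.23 / 45% = 4.95556 kg.
Total product = 4.95556 × 14150 / 1000 = 70.1211 kg.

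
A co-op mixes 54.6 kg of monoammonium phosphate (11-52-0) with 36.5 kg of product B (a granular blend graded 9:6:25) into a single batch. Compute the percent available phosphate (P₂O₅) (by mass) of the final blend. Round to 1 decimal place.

33.6% P₂O₅

Total mass = 54.6 + 36.5 = 91.1 kg.
P₂O₅ mass = 52%×54.6 + 6%×36.5 = 30.582 kg.
% P₂O₅ = 30.582 / 91.1 = 33.5697%.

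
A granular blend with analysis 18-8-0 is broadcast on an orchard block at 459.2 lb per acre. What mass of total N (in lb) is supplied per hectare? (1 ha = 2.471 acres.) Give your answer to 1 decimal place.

nitrogen per acre = 459.2 × 18% = 82.656 lb.
Convert to per hectare: 82.656 × 2.471 = 204.243 lb.

204.2 lb N per hectare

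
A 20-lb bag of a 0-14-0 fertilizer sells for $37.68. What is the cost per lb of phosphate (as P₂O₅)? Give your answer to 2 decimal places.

$13.46 per lb P₂O₅

P₂O₅ in bag = 20 × 14% = 2.8 lb.
Cost per lb P₂O₅ = $37.68 / 2.8 = $13.4571.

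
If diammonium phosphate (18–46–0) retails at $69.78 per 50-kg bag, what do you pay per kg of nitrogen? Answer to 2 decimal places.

$7.75 per kg N

N in bag = 50 × 18% = 9 kg.
Cost per kg N = $69.78 / 9 = $7.7533.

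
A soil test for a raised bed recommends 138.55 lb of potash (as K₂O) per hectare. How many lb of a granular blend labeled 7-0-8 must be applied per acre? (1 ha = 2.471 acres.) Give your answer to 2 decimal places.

700.88 lb of product per acre

Product per hectare = 138.55 / 8% = 1731.88 lb.
Convert to per acre: 1731.88 × 0.404694 = 700.8802 lb.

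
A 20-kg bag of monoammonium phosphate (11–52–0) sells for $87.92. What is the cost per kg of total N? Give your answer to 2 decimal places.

N in bag = 20 × 11% = 2.2 kg.
Cost per kg N = $87.92 / 2.2 = $39.9636.

$39.96 per kg N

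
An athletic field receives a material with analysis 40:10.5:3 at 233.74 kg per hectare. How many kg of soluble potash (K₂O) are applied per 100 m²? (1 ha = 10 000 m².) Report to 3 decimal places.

K₂O per hectare = 233.74 × 3% = 7.0122 kg.
Convert to per 100 m²: 7.0122 × 0.01 = 0.070122 kg.

0.070 kg K₂O per hundred sq m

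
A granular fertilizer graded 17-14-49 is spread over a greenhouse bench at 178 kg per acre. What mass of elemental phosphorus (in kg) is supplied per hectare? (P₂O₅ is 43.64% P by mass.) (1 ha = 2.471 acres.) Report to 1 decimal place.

P₂O₅ per acre = 178 × 14% = 24.92 kg.
Elemental P = 24.92 × 0.4364 = 10.8751 kg per acre.
Convert to per hectare: 10.8751 × 2.471 = 26.8723 kg.

26.9 kg P per hectare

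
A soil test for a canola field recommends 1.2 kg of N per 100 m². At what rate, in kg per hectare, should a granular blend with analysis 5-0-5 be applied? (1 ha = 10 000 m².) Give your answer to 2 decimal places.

2400.00 kg of product per hectare

Product per 100 m² = 1.2 / 5% = 24 kg.
Convert to per hectare: 24 × 100 = 2400 kg.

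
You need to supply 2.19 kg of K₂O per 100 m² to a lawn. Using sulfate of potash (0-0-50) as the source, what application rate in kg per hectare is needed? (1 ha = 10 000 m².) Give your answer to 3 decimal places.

Product per 100 m² = 2.19 / 50% = 4.38 kg.
Convert to per hectare: 4.38 × 100 = 438 kg.

438.000 kg of product per hectare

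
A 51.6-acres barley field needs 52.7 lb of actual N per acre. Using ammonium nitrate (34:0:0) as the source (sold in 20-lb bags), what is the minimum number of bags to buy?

Product per acre = 52.7 / 34% = 155 lb.
Total product = 155 × 51.6 = 7998 lb.
Bags = ⌈7998 / 20⌉ = 400.

400 bags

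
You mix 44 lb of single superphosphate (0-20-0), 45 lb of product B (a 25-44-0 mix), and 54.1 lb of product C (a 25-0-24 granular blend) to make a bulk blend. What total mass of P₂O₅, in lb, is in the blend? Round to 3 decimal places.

P₂O₅ mass = 20%×44 + 44%×45 + 0%×54.1 = 28.6 lb.

28.600 lb P₂O₅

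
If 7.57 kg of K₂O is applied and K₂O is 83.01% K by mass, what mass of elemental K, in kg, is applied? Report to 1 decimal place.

6.3 kg K

K = 7.57 × 0.8301 = 6.28386 kg.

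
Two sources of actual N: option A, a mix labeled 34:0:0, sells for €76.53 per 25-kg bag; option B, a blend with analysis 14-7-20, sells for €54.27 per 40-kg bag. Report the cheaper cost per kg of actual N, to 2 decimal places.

option A: N per bag = 25 × 34% = 8.5 kg; cost = 76.53 / 8.5 = €9.0035/kg N.
option B: N per bag = 40 × 14% = 5.6 kg; cost = 54.27 / 5.6 = €9.6911/kg N.
option A is cheaper.

€9.00 per kg N (option A)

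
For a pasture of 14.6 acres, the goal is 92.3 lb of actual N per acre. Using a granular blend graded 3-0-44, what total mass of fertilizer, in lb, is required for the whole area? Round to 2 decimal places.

44919.33 lb

Product per acre = 92.3 / 3% = 3076.67 lb.
Total product = 3076.67 × 14.6 = 44919.333 lb.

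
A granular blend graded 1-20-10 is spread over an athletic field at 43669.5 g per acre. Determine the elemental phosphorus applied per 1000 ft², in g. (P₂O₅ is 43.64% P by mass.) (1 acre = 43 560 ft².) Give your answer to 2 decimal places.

P₂O₅ per acre = 43669.5 × 20% = 8733.9 g.
Elemental P = 8733.9 × 0.4364 = 3811.47 g per acre.
Convert to per 1000 ft²: 3811.47 × 0.0229568 = 87.4994 g.

87.50 g P per thousand sq ft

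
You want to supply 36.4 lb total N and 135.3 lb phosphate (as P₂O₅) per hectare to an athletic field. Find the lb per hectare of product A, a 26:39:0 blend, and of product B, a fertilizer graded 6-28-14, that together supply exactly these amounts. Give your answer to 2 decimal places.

41.98 lb product A, 424.74 lb product B

With a, b = lb per hectare of product A and product B:
N: 0.26·a + 0.06·b = 36.4
P₂O₅: 0.39·a + 0.28·b = 135.3
Solving simultaneously: a = 41.9838, b = 424.737.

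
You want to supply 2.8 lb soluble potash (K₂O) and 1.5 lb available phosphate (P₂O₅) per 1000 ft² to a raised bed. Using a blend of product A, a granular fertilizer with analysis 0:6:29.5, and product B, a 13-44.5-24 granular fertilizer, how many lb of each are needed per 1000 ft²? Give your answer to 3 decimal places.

7.581 lb product A, 2.349 lb product B

With a, b = lb per 1000 ft² of product A and product B:
K₂O: 0.295·a + 0.24·b = 2.8
P₂O₅: 0.06·a + 0.445·b = 1.5
Eliminate b: (row1) − 0.24/0.445·(row2) → 0.26264·a = 1.99101, so a = 7.58075.
Then b = (1.5 − 0.06·7.58075) / 0.445 = 2.34866.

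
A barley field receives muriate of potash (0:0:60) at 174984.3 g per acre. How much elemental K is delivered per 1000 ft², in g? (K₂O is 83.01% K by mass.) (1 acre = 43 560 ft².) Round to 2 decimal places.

2000.75 g K per thousand sq ft

K₂O per acre = 174984.3 × 60% = 104991 g.
Elemental K = 104991 × 0.8301 = 87152.7 g per acre.
Convert to per 1000 ft²: 87152.7 × 0.0229568 = 2000.7502 g.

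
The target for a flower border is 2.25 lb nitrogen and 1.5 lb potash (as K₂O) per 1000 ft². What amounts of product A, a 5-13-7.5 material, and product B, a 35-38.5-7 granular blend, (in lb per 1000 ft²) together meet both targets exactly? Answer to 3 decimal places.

16.154 lb product A, 4.121 lb product B

With a, b = lb per 1000 ft² of product A and product B:
N: 0.05·a + 0.35·b = 2.25
K₂O: 0.075·a + 0.07·b = 1.5
Solving simultaneously: a = 16.1538, b = 4.12088.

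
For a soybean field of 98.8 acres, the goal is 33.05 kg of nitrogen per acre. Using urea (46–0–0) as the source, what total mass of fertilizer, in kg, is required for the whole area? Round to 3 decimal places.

7098.565 kg

Product per acre = 33.05 / 46% = 71.8478 kg.
Total product = 71.8478 × 98.8 = 7098.5652 kg.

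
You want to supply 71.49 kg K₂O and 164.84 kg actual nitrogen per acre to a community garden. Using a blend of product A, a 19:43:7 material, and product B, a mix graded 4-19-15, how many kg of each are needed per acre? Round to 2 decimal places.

850.83 kg product A, 79.54 kg product B

Per-acre balance (a = product A, b = product B):
K₂O: 0.07·a + 0.15·b = 71.49
N: 0.19·a + 0.04·b = 164.84
Eliminate b: (row1) − 0.15/0.04·(row2) → -0.6425·a = -546.66, so a = 850.833.
Then b = (164.84 − 0.19·850.833) / 0.04 = 79.5447.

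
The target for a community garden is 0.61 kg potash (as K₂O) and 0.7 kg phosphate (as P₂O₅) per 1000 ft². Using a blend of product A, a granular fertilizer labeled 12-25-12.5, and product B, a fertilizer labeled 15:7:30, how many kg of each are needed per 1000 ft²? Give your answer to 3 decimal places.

2.525 kg product A, 0.981 kg product B

Per-1000 ft² balance (a = product A, b = product B):
K₂O: 0.125·a + 0.3·b = 0.61
P₂O₅: 0.25·a + 0.07·b = 0.7
Eliminate a: (row1) − 0.125/0.25·(row2) → 0.265·b = 0.26, so b = 0.981132.
Back-substitute: a = (0.61 − 0.3·0.981132) / 0.125 = 2.52528.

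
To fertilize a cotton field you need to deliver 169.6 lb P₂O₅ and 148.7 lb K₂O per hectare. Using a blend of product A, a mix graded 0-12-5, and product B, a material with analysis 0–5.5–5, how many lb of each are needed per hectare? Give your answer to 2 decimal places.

92.77 lb product A, 2881.23 lb product B

With a, b = lb per hectare of product A and product B:
P₂O₅: 0.12·a + 0.055·b = 169.6
K₂O: 0.05·a + 0.05·b = 148.7
Eliminate a: (row1) − 0.12/0.05·(row2) → -0.065·b = -187.28, so b = 2881.231.
Back-substitute: a = (169.6 − 0.055·2881.231) / 0.12 = 92.7692.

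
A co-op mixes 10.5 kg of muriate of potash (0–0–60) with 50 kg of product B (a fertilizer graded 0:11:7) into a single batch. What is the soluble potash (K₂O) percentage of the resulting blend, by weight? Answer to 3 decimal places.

16.198% K₂O

Total mass = 10.5 + 50 = 60.5 kg.
K₂O mass = 60%×10.5 + 7%×50 = 9.8 kg.
% K₂O = 9.8 / 60.5 = 16.1983%.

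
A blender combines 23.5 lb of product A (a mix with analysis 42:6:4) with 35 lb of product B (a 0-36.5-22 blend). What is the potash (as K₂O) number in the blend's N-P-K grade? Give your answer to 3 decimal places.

14.769% K₂O

Total mass = 23.5 + 35 = 58.5 lb.
K₂O mass = 4%×23.5 + 22%×35 = 8.64 lb.
% K₂O = 8.64 / 58.5 = 14.7692%.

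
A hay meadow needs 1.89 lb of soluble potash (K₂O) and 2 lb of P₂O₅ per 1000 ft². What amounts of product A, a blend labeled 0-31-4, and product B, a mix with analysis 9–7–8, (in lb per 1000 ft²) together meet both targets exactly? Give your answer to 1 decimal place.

1.3 lb product A, 23.0 lb product B

Let a = lb of product A, b = lb of product B (per 1000 ft²).
K₂O: 0.04·a + 0.08·b = 1.89
P₂O₅: 0.31·a + 0.07·b = 2
Eliminate b: (row1) − 0.08/0.07·(row2) → -0.314286·a = -0.395714, so a = 1.25909.
Then b = (2 − 0.31·1.25909) / 0.07 = 22.9955.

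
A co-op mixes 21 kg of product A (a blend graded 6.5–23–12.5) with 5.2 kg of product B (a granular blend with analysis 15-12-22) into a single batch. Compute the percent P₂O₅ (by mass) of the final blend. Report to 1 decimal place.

Total mass = 21 + 5.2 = 26.2 kg.
P₂O₅ mass = 23%×21 + 12%×5.2 = 5.454 kg.
% P₂O₅ = 5.454 / 26.2 = 20.8168%.

20.8% P₂O₅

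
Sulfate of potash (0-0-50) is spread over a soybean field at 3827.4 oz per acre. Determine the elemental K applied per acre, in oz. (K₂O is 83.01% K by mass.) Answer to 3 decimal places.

1588.562 oz K per acre

K₂O per acre = 3827.4 × 50% = 1913.7 oz.
Elemental K = 1913.7 × 0.8301 = 1588.5624 oz per acre.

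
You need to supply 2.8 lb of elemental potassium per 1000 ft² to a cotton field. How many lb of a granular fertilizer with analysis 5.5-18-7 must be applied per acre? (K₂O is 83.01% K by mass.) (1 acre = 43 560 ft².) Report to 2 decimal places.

As K₂O: 2.8 / 0.8301 = 3.37309 lb per 1000 ft².
Product per 1000 ft² = 3.37309 / 7% = 48.187 lb.
Convert to per acre: 48.187 × 43.56 = 2099.024 lb.

2099.02 lb of product per acre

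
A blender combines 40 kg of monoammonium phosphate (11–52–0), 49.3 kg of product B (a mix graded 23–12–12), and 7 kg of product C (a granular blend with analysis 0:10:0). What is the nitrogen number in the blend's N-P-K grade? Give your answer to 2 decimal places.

Total mass = 40 + 49.3 + 7 = 96.3 kg.
N mass = 11%×40 + 23%×49.3 + 0%×7 = 15.739 kg.
% N = 15.739 / 96.3 = 16.3437%.

16.34% N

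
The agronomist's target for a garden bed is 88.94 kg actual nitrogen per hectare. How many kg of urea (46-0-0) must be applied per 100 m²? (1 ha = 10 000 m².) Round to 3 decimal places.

Product per hectare = 88.94 / 46% = 193.348 kg.
Convert to per 100 m²: 193.348 × 0.01 = 1.93348 kg.

1.933 kg of product per hundred sq m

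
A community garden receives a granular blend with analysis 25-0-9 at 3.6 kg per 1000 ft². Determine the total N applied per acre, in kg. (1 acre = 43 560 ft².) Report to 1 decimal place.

39.2 kg N per acre

nitrogen per 1000 ft² = 3.6 × 25% = 0.9 kg.
Convert to per acre: 0.9 × 43.56 = 39.204 kg.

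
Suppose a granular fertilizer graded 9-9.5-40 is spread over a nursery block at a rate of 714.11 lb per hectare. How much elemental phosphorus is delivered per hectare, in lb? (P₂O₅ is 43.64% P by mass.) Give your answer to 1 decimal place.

P₂O₅ per hectare = 714.11 × 9.5% = 67.8405 lb.
Elemental P = 67.8405 × 0.4364 = 29.6056 lb per hectare.

29.6 lb P per hectare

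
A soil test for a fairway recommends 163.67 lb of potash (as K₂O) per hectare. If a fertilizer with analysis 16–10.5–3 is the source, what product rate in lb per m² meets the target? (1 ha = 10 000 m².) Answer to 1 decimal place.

0.5 lb of product per sq m

Product per hectare = 163.67 / 3% = 5455.67 lb.
Convert to per m²: 5455.67 × 0.0001 = 0.545567 lb.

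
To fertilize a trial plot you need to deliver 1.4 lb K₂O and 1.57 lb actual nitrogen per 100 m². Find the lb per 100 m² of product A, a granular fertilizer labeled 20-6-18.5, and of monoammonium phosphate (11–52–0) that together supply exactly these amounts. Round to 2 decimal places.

7.57 lb product A, 0.51 lb monoammonium phosphate

Per-100 m² balance (a = product A, b = monoammonium phosphate):
K₂O: 0.185·a + 0·b = 1.4
N: 0.2·a + 0.11·b = 1.57
From row1: a = (1.4 − 0·b) / 0.185.
Into row2: 0.2·(1.4 − 0·b)/0.185 + 0.11·b = 1.57 → b = 0.513514, a = 7.56757.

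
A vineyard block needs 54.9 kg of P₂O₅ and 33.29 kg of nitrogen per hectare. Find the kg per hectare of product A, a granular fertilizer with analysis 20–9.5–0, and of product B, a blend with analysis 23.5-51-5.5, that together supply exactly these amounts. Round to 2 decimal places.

51.16 kg product A, 98.12 kg product B

With a, b = kg per hectare of product A and product B:
P₂O₅: 0.095·a + 0.51·b = 54.9
N: 0.2·a + 0.235·b = 33.29
From row1: a = (54.9 − 0.51·b) / 0.095.
Into row2: 0.2·(54.9 − 0.51·b)/0.095 + 0.235·b = 33.29 → b = 98.1167, a = 51.1628.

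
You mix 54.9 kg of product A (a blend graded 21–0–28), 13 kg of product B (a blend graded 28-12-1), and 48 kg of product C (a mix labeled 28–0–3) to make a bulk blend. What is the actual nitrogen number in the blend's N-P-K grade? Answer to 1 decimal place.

24.7% N

Total mass = 54.9 + 13 + 48 = 115.9 kg.
N mass = 21%×54.9 + 28%×13 + 28%×48 = 28.609 kg.
% N = 28.609 / 115.9 = 24.6842%.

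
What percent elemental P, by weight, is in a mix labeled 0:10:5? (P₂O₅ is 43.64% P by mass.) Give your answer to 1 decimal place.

4.4% P

%P = 10 × 0.4364 = 4.364%.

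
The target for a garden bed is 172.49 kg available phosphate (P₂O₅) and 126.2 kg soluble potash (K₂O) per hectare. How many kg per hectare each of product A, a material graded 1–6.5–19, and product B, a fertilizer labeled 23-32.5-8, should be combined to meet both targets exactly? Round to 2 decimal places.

Per-hectare balance (a = product A, b = product B):
P₂O₅: 0.065·a + 0.325·b = 172.49
K₂O: 0.19·a + 0.08·b = 126.2
From row1: a = (172.49 − 0.325·b) / 0.065.
Into row2: 0.19·(172.49 − 0.325·b)/0.065 + 0.08·b = 126.2 → b = 434.4845, a = 481.2697.

481.27 kg product A, 434.48 kg product B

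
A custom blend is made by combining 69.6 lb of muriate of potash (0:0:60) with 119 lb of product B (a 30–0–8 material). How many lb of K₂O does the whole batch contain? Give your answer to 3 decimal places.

K₂O mass = 60%×69.6 + 8%×119 = 51.28 lb.

51.280 lb K₂O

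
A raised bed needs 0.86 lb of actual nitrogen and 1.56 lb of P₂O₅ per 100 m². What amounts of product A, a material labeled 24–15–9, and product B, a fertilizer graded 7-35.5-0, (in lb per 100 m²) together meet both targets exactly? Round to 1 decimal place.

2.6 lb product A, 3.3 lb product B

Let a = lb of product A, b = lb of product B (per 100 m²).
N: 0.24·a + 0.07·b = 0.86
P₂O₅: 0.15·a + 0.355·b = 1.56
From row1: a = (0.86 − 0.07·b) / 0.24.
Into row2: 0.15·(0.86 − 0.07·b)/0.24 + 0.355·b = 1.56 → b = 3.28514, a = 2.62517.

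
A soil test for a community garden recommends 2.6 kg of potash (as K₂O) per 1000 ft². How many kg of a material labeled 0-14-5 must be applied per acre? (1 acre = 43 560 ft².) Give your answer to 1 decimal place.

Product per 1000 ft² = 2.6 / 5% = 52 kg.
Convert to per acre: 52 × 43.56 = 2265.12 kg.

2265.1 kg of product per acre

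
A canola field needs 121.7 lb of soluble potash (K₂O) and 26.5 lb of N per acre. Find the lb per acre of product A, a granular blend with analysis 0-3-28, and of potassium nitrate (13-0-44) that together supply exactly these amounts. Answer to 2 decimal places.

With a, b = lb per acre of product A and potassium nitrate:
K₂O: 0.28·a + 0.44·b = 121.7
N: 0·a + 0.13·b = 26.5
Solving simultaneously: a = 114.313, b = 203.846.

114.31 lb product A, 203.85 lb potassium nitrate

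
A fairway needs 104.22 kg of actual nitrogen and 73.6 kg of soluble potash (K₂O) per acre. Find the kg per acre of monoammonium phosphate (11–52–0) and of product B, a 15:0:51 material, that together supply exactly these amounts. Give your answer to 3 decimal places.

Per-acre balance (a = monoammonium phosphate, b = product B):
N: 0.11·a + 0.15·b = 104.22
K₂O: 0·a + 0.51·b = 73.6
Solving simultaneously: a = 750.6631, b = 144.3137.

750.663 kg monoammonium phosphate, 144.314 kg product B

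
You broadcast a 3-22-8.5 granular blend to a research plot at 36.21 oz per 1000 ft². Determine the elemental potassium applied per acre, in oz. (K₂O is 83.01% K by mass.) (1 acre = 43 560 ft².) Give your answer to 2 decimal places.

K₂O per 1000 ft² = 36.21 × 8.5% = 3.07785 oz.
Elemental K = 3.07785 × 0.8301 = 2.55492 oz per 1000 ft².
Convert to per acre: 2.55492 × 43.56 = 111.292 oz.

111.29 oz K per acre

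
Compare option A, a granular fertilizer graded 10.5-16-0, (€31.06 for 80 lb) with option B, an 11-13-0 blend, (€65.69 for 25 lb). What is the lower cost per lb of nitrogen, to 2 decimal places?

€3.70 per lb N (option A)

option A: N per bag = 80 × 10.5% = 8.4 lb; cost = 31.06 / 8.4 = €3.6976/lb N.
option B: N per bag = 25 × 11% = 2.75 lb; cost = 65.69 / 2.75 = €23.8873/lb N.
option A is cheaper.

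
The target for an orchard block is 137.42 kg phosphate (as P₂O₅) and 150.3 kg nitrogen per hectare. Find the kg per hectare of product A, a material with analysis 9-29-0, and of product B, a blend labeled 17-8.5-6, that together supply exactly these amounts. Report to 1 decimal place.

254.2 kg product A, 749.6 kg product B

With a, b = kg per hectare of product A and product B:
P₂O₅: 0.29·a + 0.085·b = 137.42
N: 0.09·a + 0.17·b = 150.3
Eliminate a: (row1) − 0.29/0.09·(row2) → -0.462778·b = -346.88, so b = 749.561.
Back-substitute: a = (137.42 − 0.085·749.561) / 0.29 = 254.163.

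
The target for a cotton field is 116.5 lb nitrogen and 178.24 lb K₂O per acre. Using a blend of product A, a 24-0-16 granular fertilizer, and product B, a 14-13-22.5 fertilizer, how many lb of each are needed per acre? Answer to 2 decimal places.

Let a = lb of product A, b = lb of product B (per acre).
N: 0.24·a + 0.14·b = 116.5
K₂O: 0.16·a + 0.225·b = 178.24
Solving simultaneously: a = 39.8386, b = 763.848.

39.84 lb product A, 763.85 lb product B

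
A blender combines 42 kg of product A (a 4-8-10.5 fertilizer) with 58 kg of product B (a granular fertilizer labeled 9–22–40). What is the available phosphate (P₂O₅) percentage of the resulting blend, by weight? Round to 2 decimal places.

Total mass = 42 + 58 = 100 kg.
P₂O₅ mass = 8%×42 + 22%×58 = 16.12 kg.
% P₂O₅ = 16.12 / 100 = 16.12%.

16.12% P₂O₅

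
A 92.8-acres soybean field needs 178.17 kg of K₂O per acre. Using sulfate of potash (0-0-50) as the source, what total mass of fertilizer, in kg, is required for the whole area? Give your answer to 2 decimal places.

Product per acre = 178.17 / 50% = 356.34 kg.
Total product = 356.34 × 92.8 = 33068.352 kg.

33068.35 kg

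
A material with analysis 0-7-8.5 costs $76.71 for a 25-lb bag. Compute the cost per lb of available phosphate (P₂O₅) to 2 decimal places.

$43.83 per lb P₂O₅

P₂O₅ in bag = 25 × 7% = 1.75 lb.
Cost per lb P₂O₅ = $76.71 / 1.75 = $43.8343.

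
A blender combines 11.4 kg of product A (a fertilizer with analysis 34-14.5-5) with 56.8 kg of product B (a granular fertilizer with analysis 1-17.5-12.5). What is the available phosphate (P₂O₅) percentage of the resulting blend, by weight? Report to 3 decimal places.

Total mass = 11.4 + 56.8 = 68.2 kg.
P₂O₅ mass = 14.5%×11.4 + 17.5%×56.8 = 11.593 kg.
% P₂O₅ = 11.593 / 68.2 = 16.9985%.

16.999% P₂O₅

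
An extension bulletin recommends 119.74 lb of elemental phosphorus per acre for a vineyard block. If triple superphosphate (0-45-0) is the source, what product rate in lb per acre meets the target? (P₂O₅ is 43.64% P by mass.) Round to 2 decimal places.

As P₂O₅: 119.74 / 0.4364 = 274.381 lb per acre.
Product per acre = 274.381 / 45% = 609.736 lb.

609.74 lb of product per acre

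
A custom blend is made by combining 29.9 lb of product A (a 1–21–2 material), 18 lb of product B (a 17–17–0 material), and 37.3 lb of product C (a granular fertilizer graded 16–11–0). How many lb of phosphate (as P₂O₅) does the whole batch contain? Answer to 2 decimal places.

13.44 lb P₂O₅

P₂O₅ mass = 21%×29.9 + 17%×18 + 11%×37.3 = 13.442 lb.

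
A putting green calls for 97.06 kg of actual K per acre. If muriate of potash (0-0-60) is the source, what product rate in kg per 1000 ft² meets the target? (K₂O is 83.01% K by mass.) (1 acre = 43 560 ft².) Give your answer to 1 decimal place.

4.5 kg of product per thousand sq ft

As K₂O: 97.06 / 0.8301 = 116.926 kg per acre.
Product per acre = 116.926 / 60% = 194.876 kg.
Convert to per 1000 ft²: 194.876 × 0.0229568 = 4.47374 kg.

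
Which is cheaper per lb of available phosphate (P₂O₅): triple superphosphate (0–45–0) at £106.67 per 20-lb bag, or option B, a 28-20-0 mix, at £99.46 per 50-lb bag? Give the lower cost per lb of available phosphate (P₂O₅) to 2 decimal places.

£9.95 per lb P₂O₅ (option B)

triple superphosphate: P₂O₅ per bag = 20 × 45% = 9 lb; cost = 106.67 / 9 = £11.8522/lb P₂O₅.
option B: P₂O₅ per bag = 50 × 20% = 10 lb; cost = 99.46 / 10 = £9.9460/lb P₂O₅.
option B is cheaper.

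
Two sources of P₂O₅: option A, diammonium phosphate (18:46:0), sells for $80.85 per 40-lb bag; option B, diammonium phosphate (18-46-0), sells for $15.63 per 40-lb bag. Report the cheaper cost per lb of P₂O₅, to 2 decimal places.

$0.85 per lb P₂O₅ (option B)

option A: P₂O₅ per bag = 40 × 46% = 18.4 lb; cost = 80.85 / 18.4 = $4.3940/lb P₂O₅.
option B: P₂O₅ per bag = 40 × 46% = 18.4 lb; cost = 15.63 / 18.4 = $0.8495/lb P₂O₅.
option B is cheaper.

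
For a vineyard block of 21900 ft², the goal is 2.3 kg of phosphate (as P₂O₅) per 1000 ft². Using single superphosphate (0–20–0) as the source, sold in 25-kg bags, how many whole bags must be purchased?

Product per 1000 ft² = 2.3 / 20% = 11.5 kg.
Total product = 11.5 × 21900 / 1000 = 251.85 kg.
Bags = ⌈251.85 / 25⌉ = 11.

11 bags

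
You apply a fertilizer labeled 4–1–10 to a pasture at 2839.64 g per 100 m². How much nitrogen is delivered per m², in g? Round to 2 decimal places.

nitrogen per 100 m² = 2839.64 × 4% = 113.586 g.
Convert to per m²: 113.586 × 0.01 = 1.13586 g.

1.14 g N per sq m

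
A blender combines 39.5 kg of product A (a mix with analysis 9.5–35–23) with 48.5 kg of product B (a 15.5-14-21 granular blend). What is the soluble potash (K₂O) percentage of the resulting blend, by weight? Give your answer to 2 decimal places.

Total mass = 39.5 + 48.5 = 88 kg.
K₂O mass = 23%×39.5 + 21%×48.5 = 19.27 kg.
% K₂O = 19.27 / 88 = 21.8977%.

21.90% K₂O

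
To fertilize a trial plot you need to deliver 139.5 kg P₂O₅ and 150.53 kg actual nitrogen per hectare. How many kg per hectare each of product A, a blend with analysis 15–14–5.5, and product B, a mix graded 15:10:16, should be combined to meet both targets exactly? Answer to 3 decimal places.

Let a = kg of product A, b = kg of product B (per hectare).
P₂O₅: 0.14·a + 0.1·b = 139.5
N: 0.15·a + 0.15·b = 150.53
Solving simultaneously: a = 978.6667, b = 24.8667.

978.667 kg product A, 24.867 kg product B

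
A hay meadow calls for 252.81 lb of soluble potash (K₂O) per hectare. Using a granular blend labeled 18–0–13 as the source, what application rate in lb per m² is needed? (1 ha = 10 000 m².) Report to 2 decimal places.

Product per hectare = 252.81 / 13% = 1944.69 lb.
Convert to per m²: 1944.69 × 0.0001 = 0.194469 lb.

0.19 lb of product per sq m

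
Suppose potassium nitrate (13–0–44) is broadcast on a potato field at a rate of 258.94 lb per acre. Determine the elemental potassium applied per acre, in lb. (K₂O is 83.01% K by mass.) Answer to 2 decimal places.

94.58 lb K per acre

K₂O per acre = 258.94 × 44% = 113.934 lb.
Elemental K = 113.934 × 0.8301 = 94.5763 lb per acre.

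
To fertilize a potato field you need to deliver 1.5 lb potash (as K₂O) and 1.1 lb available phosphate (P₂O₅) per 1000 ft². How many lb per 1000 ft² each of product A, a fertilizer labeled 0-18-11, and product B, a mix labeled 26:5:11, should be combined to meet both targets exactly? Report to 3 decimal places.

3.217 lb product A, 10.420 lb product B

Let a = lb of product A, b = lb of product B (per 1000 ft²).
K₂O: 0.11·a + 0.11·b = 1.5
P₂O₅: 0.18·a + 0.05·b = 1.1
From row1: a = (1.5 − 0.11·b) / 0.11.
Into row2: 0.18·(1.5 − 0.11·b)/0.11 + 0.05·b = 1.1 → b = 10.4196, a = 3.21678.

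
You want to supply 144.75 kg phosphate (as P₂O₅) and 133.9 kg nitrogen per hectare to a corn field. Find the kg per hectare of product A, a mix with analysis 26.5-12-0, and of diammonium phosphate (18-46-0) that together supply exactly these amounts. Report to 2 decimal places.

354.33 kg product A, 222.24 kg diammonium phosphate

Let a = kg of product A, b = kg of diammonium phosphate (per hectare).
P₂O₅: 0.12·a + 0.46·b = 144.75
N: 0.265·a + 0.18·b = 133.9
Solving simultaneously: a = 354.327, b = 222.241.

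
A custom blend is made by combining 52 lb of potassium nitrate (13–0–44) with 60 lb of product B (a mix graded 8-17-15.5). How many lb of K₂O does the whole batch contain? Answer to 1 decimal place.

32.2 lb K₂O

K₂O mass = 44%×52 + 15.5%×60 = 32.18 lb.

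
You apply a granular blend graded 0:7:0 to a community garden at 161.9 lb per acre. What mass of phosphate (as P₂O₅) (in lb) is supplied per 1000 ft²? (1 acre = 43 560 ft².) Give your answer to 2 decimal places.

0.26 lb P₂O₅ per thousand sq ft

P₂O₅ per acre = 161.9 × 7% = 11.333 lb.
Convert to per 1000 ft²: 11.333 × 0.0229568 = 0.26017 lb.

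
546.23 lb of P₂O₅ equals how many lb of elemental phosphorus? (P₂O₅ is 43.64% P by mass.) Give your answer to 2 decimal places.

P = 546.23 × 0.4364 = 238.3748 lb.

238.37 lb P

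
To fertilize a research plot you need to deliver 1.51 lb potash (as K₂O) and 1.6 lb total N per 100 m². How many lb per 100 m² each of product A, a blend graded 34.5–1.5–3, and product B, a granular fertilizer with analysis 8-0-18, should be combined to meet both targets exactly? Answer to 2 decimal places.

2.80 lb product A, 7.92 lb product B

Let a = lb of product A, b = lb of product B (per 100 m²).
K₂O: 0.03·a + 0.18·b = 1.51
N: 0.345·a + 0.08·b = 1.6
Eliminate b: (row1) − 0.18/0.08·(row2) → -0.74625·a = -2.09, so a = 2.80067.
Then b = (1.6 − 0.345·2.80067) / 0.08 = 7.92211.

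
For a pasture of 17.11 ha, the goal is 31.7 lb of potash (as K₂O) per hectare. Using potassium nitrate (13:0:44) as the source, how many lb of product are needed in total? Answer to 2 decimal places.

Product per hectare = 31.7 / 44% = 72.0455 lb.
Total product = 72.0455 × 17.11 = 1232.698 lb.

1232.70 lb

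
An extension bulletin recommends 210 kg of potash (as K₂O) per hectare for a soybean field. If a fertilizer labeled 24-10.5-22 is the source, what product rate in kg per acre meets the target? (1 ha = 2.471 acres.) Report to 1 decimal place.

Product per hectare = 210 / 22% = 954.545 kg.
Convert to per acre: 954.545 × 0.404694 = 386.299 kg.

386.3 kg of product per acre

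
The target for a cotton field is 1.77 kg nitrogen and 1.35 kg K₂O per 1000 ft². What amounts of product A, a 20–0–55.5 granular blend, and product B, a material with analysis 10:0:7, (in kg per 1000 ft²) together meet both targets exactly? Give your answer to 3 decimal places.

With a, b = kg per 1000 ft² of product A and product B:
N: 0.2·a + 0.1·b = 1.77
K₂O: 0.555·a + 0.07·b = 1.35
Solving simultaneously: a = 0.26747, b = 17.1651.

0.267 kg product A, 17.165 kg product B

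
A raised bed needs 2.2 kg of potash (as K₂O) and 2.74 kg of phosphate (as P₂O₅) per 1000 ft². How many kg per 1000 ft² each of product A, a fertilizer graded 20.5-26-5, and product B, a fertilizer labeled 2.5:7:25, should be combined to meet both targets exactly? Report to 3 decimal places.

With a, b = kg per 1000 ft² of product A and product B:
K₂O: 0.05·a + 0.25·b = 2.2
P₂O₅: 0.26·a + 0.07·b = 2.74
From row1: a = (2.2 − 0.25·b) / 0.05.
Into row2: 0.26·(2.2 − 0.25·b)/0.05 + 0.07·b = 2.74 → b = 7.07317, a = 8.63415.

8.634 kg product A, 7.073 kg product B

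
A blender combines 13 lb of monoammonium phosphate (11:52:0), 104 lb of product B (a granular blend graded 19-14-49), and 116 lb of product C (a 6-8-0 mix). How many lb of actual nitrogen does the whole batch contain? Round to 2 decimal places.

28.15 lb N

N mass = 11%×13 + 19%×104 + 6%×116 = 28.15 lb.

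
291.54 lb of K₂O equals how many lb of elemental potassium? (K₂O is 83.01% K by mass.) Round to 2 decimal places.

K = 291.54 × 0.8301 = 242.007 lb.

242.01 lb K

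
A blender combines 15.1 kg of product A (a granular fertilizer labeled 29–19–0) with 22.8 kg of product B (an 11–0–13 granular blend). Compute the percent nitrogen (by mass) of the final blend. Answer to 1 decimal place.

18.2% N

Total mass = 15.1 + 22.8 = 37.9 kg.
N mass = 29%×15.1 + 11%×22.8 = 6.887 kg.
% N = 6.887 / 37.9 = 18.1715%.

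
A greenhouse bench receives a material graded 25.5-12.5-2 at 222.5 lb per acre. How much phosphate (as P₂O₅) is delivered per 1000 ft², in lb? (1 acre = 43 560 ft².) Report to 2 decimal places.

0.64 lb P₂O₅ per thousand sq ft

P₂O₅ per acre = 222.5 × 12.5% = 27.8125 lb.
Convert to per 1000 ft²: 27.8125 × 0.0229568 = 0.638487 lb.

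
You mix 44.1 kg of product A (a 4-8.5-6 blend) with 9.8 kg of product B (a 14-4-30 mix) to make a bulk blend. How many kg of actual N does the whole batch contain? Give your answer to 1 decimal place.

3.1 kg N

N mass = 4%×44.1 + 14%×9.8 = 3.136 kg.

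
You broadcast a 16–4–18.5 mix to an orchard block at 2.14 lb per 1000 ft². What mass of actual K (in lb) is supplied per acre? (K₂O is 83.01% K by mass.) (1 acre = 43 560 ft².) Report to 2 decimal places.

14.32 lb K per acre

K₂O per 1000 ft² = 2.14 × 18.5% = 0.3959 lb.
Elemental K = 0.3959 × 0.8301 = 0.328637 lb per 1000 ft².
Convert to per acre: 0.328637 × 43.56 = 14.3154 lb.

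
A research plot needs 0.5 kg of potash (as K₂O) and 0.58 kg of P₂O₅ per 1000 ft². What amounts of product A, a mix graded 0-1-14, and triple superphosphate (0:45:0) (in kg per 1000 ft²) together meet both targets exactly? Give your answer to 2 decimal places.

3.57 kg product A, 1.21 kg triple superphosphate

Let a = kg of product A, b = kg of triple superphosphate (per 1000 ft²).
K₂O: 0.14·a + 0·b = 0.5
P₂O₅: 0.01·a + 0.45·b = 0.58
Eliminate a: (row1) − 0.14/0.01·(row2) → -6.3·b = -7.62, so b = 1.20952.
Back-substitute: a = (0.5 − 0·1.20952) / 0.14 = 3.57143.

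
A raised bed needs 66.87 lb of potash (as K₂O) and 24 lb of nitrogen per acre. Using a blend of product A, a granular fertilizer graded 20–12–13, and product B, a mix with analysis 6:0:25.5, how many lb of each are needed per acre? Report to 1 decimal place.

Per-acre balance (a = product A, b = product B):
K₂O: 0.13·a + 0.255·b = 66.87
N: 0.2·a + 0.06·b = 24
Eliminate b: (row1) − 0.255/0.06·(row2) → -0.72·a = -35.13, so a = 48.7917.
Then b = (24 − 0.2·48.7917) / 0.06 = 237.361.

48.8 lb product A, 237.4 lb product B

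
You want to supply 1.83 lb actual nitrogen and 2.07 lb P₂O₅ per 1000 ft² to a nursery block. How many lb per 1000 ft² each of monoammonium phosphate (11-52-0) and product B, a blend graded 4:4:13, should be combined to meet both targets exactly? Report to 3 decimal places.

0.585 lb monoammonium phosphate, 44.140 lb product B

Let a = lb of monoammonium phosphate, b = lb of product B (per 1000 ft²).
N: 0.11·a + 0.04·b = 1.83
P₂O₅: 0.52·a + 0.04·b = 2.07
Eliminate b: (row1) − 0.04/0.04·(row2) → -0.41·a = -0.24, so a = 0.585366.
Then b = (2.07 − 0.52·0.585366) / 0.04 = 44.1402.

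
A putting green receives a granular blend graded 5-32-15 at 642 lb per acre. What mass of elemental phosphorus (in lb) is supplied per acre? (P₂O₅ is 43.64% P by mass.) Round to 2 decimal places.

P₂O₅ per acre = 642 × 32% = 205.44 lb.
Elemental P = 205.44 × 0.4364 = 89.654 lb per acre.

89.65 lb P per acre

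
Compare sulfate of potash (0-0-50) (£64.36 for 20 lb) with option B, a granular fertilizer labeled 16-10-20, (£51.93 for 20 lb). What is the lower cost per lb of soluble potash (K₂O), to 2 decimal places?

£6.44 per lb K₂O (sulfate of potash)

sulfate of potash: K₂O per bag = 20 × 50% = 10 lb; cost = 64.36 / 10 = £6.4360/lb K₂O.
option B: K₂O per bag = 20 × 20% = 4 lb; cost = 51.93 / 4 = £12.9825/lb K₂O.
sulfate of potash is cheaper.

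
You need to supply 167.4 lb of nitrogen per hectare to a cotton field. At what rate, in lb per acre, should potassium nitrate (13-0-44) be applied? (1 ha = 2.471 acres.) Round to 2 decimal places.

Product per hectare = 167.4 / 13% = 1287.69 lb.
Convert to per acre: 1287.69 × 0.404694 = 521.122 lb.

521.12 lb of product per acre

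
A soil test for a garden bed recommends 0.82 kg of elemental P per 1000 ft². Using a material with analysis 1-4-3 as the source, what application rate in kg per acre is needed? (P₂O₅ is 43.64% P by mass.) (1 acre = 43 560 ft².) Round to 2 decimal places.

As P₂O₅: 0.82 / 0.4364 = 1.87901 kg per 1000 ft².
Product per 1000 ft² = 1.87901 / 4% = 46.9753 kg.
Convert to per acre: 46.9753 × 43.56 = 2046.242 kg.

2046.24 kg of product per acre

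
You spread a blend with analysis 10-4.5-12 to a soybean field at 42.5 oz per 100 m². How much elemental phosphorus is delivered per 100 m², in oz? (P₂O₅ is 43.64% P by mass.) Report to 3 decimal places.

0.835 oz P per hundred sq m

P₂O₅ per 100 m² = 42.5 × 4.5% = 1.9125 oz.
Elemental P = 1.9125 × 0.4364 = 0.834615 oz per 100 m².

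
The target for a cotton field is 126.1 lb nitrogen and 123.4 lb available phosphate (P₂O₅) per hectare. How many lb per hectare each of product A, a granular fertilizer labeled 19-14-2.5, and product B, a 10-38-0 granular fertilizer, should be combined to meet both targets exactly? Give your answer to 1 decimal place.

Let a = lb of product A, b = lb of product B (per hectare).
N: 0.19·a + 0.1·b = 126.1
P₂O₅: 0.14·a + 0.38·b = 123.4
Solving simultaneously: a = 611.306, b = 99.5189.

611.3 lb product A, 99.5 lb product B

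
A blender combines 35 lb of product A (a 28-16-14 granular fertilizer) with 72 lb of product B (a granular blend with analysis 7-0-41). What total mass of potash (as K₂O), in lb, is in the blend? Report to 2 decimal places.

K₂O mass = 14%×35 + 41%×72 = 34.42 lb.

34.42 lb K₂O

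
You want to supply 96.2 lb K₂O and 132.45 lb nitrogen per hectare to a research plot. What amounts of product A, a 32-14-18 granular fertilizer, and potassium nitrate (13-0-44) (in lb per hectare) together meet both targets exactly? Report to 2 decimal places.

Per-hectare balance (a = product A, b = potassium nitrate):
K₂O: 0.18·a + 0.44·b = 96.2
N: 0.32·a + 0.13·b = 132.45
Eliminate b: (row1) − 0.44/0.13·(row2) → -0.903077·a = -352.092, so a = 389.881.
Then b = (132.45 − 0.32·389.881) / 0.13 = 59.1397.

389.88 lb product A, 59.14 lb potassium nitrate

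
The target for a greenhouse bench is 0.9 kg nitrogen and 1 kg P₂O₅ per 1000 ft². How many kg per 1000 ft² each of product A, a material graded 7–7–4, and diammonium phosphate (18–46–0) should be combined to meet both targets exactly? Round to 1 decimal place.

11.9 kg product A, 0.4 kg diammonium phosphate

Per-1000 ft² balance (a = product A, b = diammonium phosphate):
N: 0.07·a + 0.18·b = 0.9
P₂O₅: 0.07·a + 0.46·b = 1
Eliminate a: (row1) − 0.07/0.07·(row2) → -0.28·b = -0.1, so b = 0.357143.
Back-substitute: a = (0.9 − 0.18·0.357143) / 0.07 = 11.9388.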